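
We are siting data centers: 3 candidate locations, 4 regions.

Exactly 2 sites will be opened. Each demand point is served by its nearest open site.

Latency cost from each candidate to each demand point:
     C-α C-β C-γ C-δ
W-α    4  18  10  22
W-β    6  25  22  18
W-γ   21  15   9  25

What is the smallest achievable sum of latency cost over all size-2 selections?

48

Open {W-β, W-γ}.
  C-α→W-β 6, C-β→W-γ 15, C-γ→W-γ 9, C-δ→W-β 18  ⇒ total 48.
Compare {W-α, W-β}: total 50.
Compare {W-α, W-γ}: total 50.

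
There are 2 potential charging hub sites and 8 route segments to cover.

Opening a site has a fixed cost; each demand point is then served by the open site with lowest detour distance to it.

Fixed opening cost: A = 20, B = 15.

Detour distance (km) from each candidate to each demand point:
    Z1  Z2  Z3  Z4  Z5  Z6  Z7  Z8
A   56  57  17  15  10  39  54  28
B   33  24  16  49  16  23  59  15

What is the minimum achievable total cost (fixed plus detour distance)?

Open {A, B}: assign each demand point to its cheapest open site.
  Z1→B 33, Z2→B 24, Z3→B 16, Z4→A 15, Z5→A 10, Z6→B 23, Z7→A 54, Z8→B 15
  detour distance 190, fixed 35 → total 225.
Compare {B}: detour distance 235 + fixed 15 = 250.
Compare {A}: detour distance 276 + fixed 20 = 296.

225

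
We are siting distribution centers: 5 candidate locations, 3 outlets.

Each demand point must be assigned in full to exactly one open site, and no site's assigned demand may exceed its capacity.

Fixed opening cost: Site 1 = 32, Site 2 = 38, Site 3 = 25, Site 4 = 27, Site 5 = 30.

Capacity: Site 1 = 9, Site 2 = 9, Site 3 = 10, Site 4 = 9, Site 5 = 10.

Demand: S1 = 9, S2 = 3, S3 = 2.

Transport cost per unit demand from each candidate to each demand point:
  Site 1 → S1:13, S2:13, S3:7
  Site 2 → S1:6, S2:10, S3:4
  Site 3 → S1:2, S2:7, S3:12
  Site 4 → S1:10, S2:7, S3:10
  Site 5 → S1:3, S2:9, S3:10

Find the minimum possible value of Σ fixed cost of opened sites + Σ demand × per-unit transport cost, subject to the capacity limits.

111

Open {Site 3, Site 4}; cheapest assignment that respects the capacities:
  Site 3 (cap 10, load 9): S1 — cost 9×2 = 18
  Site 4 (cap 9, load 5): S2, S3 — cost 3×7 + 2×10 = 41
  Shipping 59, fixed 52 → total 111.
  Any other capacity-feasible assignment to {Site 3, Site 4} ships for at least 59.
Compare {Site 2, Site 3}: its best feasible assignment gives total 119.
Compare {Site 3, Site 5}: its best feasible assignment gives total 120.
Every other set of open sites that can feasibly serve all demand totals ≥ 119 even under its best assignment. Minimum: 111.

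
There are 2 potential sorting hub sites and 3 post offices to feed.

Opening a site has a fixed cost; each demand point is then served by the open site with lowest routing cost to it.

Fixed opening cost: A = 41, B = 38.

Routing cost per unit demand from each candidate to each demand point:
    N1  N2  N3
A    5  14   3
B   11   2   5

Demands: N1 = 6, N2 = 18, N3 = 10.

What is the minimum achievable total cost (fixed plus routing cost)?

175

Open {A, B}: assign each demand point to its cheapest open site.
  N1→A 6×5=30, N2→B 18×2=36, N3→A 10×3=30
  routing cost 96, fixed 79 → total 175.
Compare {B}: routing cost 152 + fixed 38 = 190.
Compare {A}: routing cost 312 + fixed 41 = 353.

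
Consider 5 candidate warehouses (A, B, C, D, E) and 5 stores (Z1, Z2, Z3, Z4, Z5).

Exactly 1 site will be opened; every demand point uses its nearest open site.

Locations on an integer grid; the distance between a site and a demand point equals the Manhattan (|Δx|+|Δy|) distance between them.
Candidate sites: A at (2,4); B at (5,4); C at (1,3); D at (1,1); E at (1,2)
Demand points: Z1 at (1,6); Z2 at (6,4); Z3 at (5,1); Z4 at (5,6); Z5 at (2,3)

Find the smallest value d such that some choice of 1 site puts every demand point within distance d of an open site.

Open {A}.
  Farthest demand point is Z3 at distance 6 (to A); all others are ≤ 6.
With {B} the worst case is 6.
With {C} the worst case is 7.
No size-1 selection achieves below 6.

6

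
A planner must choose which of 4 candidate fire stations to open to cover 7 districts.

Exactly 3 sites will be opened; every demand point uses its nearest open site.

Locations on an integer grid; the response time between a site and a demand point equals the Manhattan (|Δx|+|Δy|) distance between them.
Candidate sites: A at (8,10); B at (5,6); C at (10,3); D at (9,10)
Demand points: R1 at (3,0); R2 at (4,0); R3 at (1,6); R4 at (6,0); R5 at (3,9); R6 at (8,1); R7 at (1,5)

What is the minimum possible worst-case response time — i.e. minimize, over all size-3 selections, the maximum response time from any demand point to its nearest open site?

8

Open {A, B, C}.
  Farthest demand point is R1 at response time 8 (to B); all others are ≤ 8.
With {A, B, D} the worst case is 8.
With {B, C, D} the worst case is 8.
No size-3 selection achieves below 8.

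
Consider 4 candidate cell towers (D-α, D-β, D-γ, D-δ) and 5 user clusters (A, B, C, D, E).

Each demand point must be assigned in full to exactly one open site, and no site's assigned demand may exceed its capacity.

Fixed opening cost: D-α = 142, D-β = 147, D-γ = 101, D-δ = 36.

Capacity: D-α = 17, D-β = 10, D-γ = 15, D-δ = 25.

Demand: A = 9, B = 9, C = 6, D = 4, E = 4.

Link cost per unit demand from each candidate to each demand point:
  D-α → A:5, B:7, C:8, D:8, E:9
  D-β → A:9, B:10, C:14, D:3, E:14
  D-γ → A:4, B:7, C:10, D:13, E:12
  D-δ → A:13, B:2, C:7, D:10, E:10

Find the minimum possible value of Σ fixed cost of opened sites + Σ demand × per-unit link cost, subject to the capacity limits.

Open {D-γ, D-δ}; cheapest assignment that respects the capacities:
  D-γ (cap 15, load 9): A — cost 9×4 = 36
  D-δ (cap 25, load 23): B, C, D, E — cost 9×2 + 6×7 + 4×10 + 4×10 = 140
  Shipping 176, fixed 137 → total 313.
  Any other capacity-feasible assignment to {D-γ, D-δ} ships for at least 176.
Compare {D-α, D-δ}: its best feasible assignment gives total 351.
Compare {D-β, D-δ}: its best feasible assignment gives total 404.
Every other set of open sites that can feasibly serve all demand totals ≥ 351 even under its best assignment. Minimum: 313.

313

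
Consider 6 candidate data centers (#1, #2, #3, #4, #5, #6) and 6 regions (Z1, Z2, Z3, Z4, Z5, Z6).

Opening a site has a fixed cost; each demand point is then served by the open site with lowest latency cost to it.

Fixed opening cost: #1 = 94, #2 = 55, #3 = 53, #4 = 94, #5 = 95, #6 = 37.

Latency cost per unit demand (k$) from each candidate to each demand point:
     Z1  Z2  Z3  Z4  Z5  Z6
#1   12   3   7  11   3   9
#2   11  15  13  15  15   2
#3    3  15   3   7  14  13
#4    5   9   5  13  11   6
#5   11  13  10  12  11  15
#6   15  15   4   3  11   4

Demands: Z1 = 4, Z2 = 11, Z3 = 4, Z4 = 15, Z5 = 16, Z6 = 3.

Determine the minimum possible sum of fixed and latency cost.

333

Open {#1, #6}: assign each demand point to its cheapest open site.
  Z1→#1 4×12=48, Z2→#1 11×3=33, Z3→#6 4×4=16, Z4→#6 15×3=45, Z5→#1 16×3=48, Z6→#6 3×4=12
  latency cost 202, fixed 131 → total 333.
Compare {#1, #3, #6}: latency cost 162 + fixed 184 = 346.
Compare {#1, #2, #6}: latency cost 192 + fixed 186 = 378.
Compare {#1, #3}: latency cost 237 + fixed 147 = 384.
All other subsets cost ≥ 346. Minimum total cost: 333.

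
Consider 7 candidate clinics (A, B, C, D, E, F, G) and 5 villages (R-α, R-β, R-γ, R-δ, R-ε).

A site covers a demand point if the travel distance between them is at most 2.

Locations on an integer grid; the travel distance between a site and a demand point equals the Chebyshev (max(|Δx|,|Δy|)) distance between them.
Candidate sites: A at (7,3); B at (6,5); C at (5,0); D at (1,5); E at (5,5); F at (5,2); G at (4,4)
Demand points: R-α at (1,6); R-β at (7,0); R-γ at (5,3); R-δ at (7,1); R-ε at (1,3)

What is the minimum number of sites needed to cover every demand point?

2

Coverage sets (demand points within 2 of each site):
  A: {R-γ, R-δ}
  B: {R-γ}
  C: {R-β, R-δ}
  D: {R-α, R-ε}
  E: {R-γ}
  F: {R-β, R-γ, R-δ}
  G: {R-γ}
No single site covers all 5 demand points.
But {D, F} covers everything, so the minimum is 2.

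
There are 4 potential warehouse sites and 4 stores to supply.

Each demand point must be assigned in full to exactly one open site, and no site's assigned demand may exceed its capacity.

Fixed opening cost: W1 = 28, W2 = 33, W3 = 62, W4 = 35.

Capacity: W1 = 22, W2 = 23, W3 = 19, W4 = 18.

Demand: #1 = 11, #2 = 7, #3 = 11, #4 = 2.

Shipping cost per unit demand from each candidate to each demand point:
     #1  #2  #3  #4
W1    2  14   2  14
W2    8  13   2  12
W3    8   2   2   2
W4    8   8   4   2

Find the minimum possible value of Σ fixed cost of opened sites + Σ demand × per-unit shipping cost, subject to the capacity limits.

Open {W1, W3}; cheapest assignment that respects the capacities:
  W1 (cap 22, load 22): #1, #3 — cost 11×2 + 11×2 = 44
  W3 (cap 19, load 9): #2, #4 — cost 7×2 + 2×2 = 18
  Shipping 62, fixed 90 → total 152.
  Any other capacity-feasible assignment to {W1, W3} ships for at least 62.
Compare {W1, W4}: its best feasible assignment gives total 167.
Compare {W1, W2, W3}: its best feasible assignment gives total 185.
Every other set of open sites that can feasibly serve all demand totals ≥ 167 even under its best assignment. Minimum: 152.

152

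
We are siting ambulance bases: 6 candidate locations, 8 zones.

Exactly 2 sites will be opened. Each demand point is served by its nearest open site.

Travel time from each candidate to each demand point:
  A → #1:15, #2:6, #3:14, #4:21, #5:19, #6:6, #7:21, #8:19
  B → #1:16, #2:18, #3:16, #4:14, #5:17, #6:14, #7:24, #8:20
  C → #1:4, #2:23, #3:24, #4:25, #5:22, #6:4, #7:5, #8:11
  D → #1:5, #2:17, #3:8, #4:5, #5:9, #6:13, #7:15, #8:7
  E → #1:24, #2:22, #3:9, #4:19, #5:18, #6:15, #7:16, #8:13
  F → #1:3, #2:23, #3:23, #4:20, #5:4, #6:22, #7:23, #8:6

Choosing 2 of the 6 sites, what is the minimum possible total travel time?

59

Open {C, D}.
  #1→C 4, #2→D 17, #3→D 8, #4→D 5, #5→D 9, #6→C 4, #7→C 5, #8→D 7  ⇒ total 59.
Compare {A, D}: total 61.
Compare {D, F}: total 71.
No size-2 selection does better; minimum is 59.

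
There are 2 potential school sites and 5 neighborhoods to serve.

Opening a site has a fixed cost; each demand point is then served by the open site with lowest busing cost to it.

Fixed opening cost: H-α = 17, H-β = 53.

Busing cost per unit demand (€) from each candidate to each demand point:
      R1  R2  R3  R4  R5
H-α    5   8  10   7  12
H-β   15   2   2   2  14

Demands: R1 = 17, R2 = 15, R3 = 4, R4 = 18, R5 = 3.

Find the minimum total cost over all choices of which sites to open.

265

Open {H-α, H-β}: assign each demand point to its cheapest open site.
  R1→H-α 17×5=85, R2→H-β 15×2=30, R3→H-β 4×2=8, R4→H-β 18×2=36, R5→H-α 3×12=36
  busing cost 195, fixed 70 → total 265.
Compare {H-α}: busing cost 407 + fixed 17 = 424.
Compare {H-β}: busing cost 371 + fixed 53 = 424.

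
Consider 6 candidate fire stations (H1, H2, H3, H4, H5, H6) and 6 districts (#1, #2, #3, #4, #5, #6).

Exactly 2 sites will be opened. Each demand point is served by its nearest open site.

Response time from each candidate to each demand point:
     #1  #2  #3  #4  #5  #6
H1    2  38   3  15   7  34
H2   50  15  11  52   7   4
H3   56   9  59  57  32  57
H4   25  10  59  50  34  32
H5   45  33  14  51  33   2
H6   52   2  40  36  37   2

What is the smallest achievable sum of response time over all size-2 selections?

Open {H1, H6}.
  #1→H1 2, #2→H6 2, #3→H1 3, #4→H1 15, #5→H1 7, #6→H6 2  ⇒ total 31.
Compare {H1, H2}: total 46.
Compare {H1, H5}: total 62.
No size-2 selection does better; minimum is 31.

31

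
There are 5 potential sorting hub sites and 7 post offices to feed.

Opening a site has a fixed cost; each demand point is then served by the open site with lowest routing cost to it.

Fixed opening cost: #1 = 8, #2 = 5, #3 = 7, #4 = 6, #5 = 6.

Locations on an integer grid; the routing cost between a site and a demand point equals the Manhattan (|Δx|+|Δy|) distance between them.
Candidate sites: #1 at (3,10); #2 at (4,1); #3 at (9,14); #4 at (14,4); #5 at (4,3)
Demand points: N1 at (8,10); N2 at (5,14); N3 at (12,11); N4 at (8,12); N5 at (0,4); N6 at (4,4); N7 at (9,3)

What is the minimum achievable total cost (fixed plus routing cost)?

42

Open {#3, #5}: assign each demand point to its cheapest open site.
  N1→#3 5, N2→#3 4, N3→#3 6, N4→#3 3, N5→#5 5, N6→#5 1, N7→#5 5
  routing cost 29, fixed 13 → total 42.
Compare {#2, #3}: routing cost 35 + fixed 12 = 47.
Compare {#2, #3, #5}: routing cost 29 + fixed 18 = 47.
Compare {#3, #4, #5}: routing cost 29 + fixed 19 = 48.
All other subsets cost ≥ 47. Minimum total cost: 42.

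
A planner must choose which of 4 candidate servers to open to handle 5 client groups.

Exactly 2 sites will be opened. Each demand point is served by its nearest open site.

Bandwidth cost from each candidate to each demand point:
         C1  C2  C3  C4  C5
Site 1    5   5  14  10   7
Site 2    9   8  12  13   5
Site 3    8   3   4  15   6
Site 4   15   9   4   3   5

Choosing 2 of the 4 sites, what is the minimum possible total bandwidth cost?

22

Open {Site 1, Site 4}.
  C1→Site 1 5, C2→Site 1 5, C3→Site 4 4, C4→Site 4 3, C5→Site 4 5  ⇒ total 22.
Compare {Site 3, Site 4}: total 23.
Compare {Site 1, Site 3}: total 28.
No size-2 selection does better; minimum is 22.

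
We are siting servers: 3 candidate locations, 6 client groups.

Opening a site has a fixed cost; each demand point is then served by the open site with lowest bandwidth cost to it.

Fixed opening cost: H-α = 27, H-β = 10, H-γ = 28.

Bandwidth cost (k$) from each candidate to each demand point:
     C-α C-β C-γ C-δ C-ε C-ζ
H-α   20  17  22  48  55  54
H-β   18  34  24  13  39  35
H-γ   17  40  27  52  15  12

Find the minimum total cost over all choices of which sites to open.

Open {H-β, H-γ}: assign each demand point to its cheapest open site.
  C-α→H-γ 17, C-β→H-β 34, C-γ→H-β 24, C-δ→H-β 13, C-ε→H-γ 15, C-ζ→H-γ 12
  bandwidth cost 115, fixed 38 → total 153.
Compare {H-α, H-β, H-γ}: bandwidth cost 96 + fixed 65 = 161.
Compare {H-β}: bandwidth cost 163 + fixed 10 = 173.
Compare {H-α, H-β}: bandwidth cost 144 + fixed 37 = 181.
All other subsets cost ≥ 161. Minimum total cost: 153.

153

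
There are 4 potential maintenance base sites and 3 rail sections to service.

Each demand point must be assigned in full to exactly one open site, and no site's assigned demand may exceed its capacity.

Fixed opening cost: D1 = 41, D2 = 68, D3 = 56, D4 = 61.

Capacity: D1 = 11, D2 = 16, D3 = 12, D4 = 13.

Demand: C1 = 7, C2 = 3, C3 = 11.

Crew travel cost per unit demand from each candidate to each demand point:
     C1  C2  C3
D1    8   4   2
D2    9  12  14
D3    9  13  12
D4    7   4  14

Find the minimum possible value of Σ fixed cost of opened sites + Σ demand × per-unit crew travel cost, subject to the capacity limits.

Open {D1, D4}; cheapest assignment that respects the capacities:
  D1 (cap 11, load 11): C3 — cost 11×2 = 22
  D4 (cap 13, load 10): C1, C2 — cost 7×7 + 3×4 = 61
  Shipping 83, fixed 102 → total 185.
  Any other capacity-feasible assignment to {D1, D4} ships for at least 83.
Compare {D1, D3}: its best feasible assignment gives total 221.
Compare {D1, D2}: its best feasible assignment gives total 230.
Every other set of open sites that can feasibly serve all demand totals ≥ 221 even under its best assignment. Minimum: 185.

185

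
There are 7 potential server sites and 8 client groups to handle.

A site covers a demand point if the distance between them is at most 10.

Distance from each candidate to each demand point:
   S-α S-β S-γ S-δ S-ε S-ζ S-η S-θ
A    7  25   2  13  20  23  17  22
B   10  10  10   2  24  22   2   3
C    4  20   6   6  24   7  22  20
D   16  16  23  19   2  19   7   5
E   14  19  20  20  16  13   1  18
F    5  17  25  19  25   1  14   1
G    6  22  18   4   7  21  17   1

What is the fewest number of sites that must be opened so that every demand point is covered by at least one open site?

Coverage sets (demand points within 10 of each site):
  A: {S-α, S-γ}
  B: {S-α, S-β, S-γ, S-δ, S-η, S-θ}
  C: {S-α, S-γ, S-δ, S-ζ}
  D: {S-ε, S-η, S-θ}
  E: {S-η}
  F: {S-α, S-ζ, S-θ}
  G: {S-α, S-δ, S-ε, S-θ}
No 2 sites suffice: every size-2 union leaves at least one demand point uncovered.
But {B, C, D} covers everything, so the minimum is 3.

3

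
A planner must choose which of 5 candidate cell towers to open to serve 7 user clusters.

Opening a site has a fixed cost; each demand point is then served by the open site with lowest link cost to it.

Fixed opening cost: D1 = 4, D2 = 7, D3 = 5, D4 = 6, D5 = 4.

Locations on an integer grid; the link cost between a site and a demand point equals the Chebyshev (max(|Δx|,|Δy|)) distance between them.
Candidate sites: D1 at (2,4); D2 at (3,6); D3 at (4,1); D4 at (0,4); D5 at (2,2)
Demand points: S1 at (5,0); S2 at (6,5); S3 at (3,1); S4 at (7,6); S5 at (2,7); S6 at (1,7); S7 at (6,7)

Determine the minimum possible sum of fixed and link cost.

27

Open {D2, D3}: assign each demand point to its cheapest open site.
  S1→D3 1, S2→D2 3, S3→D3 1, S4→D2 4, S5→D2 1, S6→D2 2, S7→D2 3
  link cost 15, fixed 12 → total 27.
Compare {D2, D5}: link cost 17 + fixed 11 = 28.
Compare {D1}: link cost 26 + fixed 4 = 30.
Compare {D1, D3}: link cost 21 + fixed 9 = 30.
All other subsets cost ≥ 28. Minimum total cost: 27.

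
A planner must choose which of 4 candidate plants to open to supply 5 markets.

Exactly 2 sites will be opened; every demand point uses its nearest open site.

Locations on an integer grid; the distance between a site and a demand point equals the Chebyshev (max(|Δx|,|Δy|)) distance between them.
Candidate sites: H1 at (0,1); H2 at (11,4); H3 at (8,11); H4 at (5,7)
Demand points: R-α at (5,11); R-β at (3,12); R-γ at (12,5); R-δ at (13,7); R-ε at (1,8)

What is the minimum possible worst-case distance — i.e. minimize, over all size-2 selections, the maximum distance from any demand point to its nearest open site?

Open {H2, H4}.
  Farthest demand point is R-β at distance 5 (to H4); all others are ≤ 5.
With {H3, H4} the worst case is 6.
With {H1, H3} the worst case is 7.
No size-2 selection achieves below 5.

5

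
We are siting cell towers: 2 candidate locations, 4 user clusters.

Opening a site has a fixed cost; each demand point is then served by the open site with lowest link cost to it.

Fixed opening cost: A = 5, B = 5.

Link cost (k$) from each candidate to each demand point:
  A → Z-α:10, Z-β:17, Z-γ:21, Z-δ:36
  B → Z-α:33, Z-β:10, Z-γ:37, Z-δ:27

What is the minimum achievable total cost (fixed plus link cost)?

Open {A, B}: assign each demand point to its cheapest open site.
  Z-α→A 10, Z-β→B 10, Z-γ→A 21, Z-δ→B 27
  link cost 68, fixed 10 → total 78.
Compare {A}: link cost 84 + fixed 5 = 89.
Compare {B}: link cost 107 + fixed 5 = 112.

78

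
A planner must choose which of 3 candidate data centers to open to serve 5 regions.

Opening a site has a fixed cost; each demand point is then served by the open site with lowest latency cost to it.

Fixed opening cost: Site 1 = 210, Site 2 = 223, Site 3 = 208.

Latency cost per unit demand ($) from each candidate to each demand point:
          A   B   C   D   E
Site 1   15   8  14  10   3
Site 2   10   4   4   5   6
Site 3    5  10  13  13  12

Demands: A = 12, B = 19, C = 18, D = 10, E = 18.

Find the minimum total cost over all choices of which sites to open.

Open {Site 2}: assign each demand point to its cheapest open site.
  A→Site 2 12×10=120, B→Site 2 19×4=76, C→Site 2 18×4=72, D→Site 2 10×5=50, E→Site 2 18×6=108
  latency cost 426, fixed 223 → total 649.
Compare {Site 2, Site 3}: latency cost 366 + fixed 431 = 797.
Compare {Site 1, Site 2}: latency cost 372 + fixed 433 = 805.
Compare {Site 1}: latency cost 738 + fixed 210 = 948.
All other subsets cost ≥ 797. Minimum total cost: 649.

649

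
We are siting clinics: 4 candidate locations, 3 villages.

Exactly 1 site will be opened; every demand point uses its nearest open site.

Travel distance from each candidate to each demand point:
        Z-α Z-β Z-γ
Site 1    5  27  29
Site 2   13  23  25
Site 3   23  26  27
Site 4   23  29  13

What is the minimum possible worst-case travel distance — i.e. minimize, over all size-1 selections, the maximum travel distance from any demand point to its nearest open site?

Open {Site 2}.
  Farthest demand point is Z-γ at travel distance 25 (to Site 2); all others are ≤ 25.
With {Site 3} the worst case is 27.
With {Site 1} the worst case is 29.
No size-1 selection achieves below 25.

25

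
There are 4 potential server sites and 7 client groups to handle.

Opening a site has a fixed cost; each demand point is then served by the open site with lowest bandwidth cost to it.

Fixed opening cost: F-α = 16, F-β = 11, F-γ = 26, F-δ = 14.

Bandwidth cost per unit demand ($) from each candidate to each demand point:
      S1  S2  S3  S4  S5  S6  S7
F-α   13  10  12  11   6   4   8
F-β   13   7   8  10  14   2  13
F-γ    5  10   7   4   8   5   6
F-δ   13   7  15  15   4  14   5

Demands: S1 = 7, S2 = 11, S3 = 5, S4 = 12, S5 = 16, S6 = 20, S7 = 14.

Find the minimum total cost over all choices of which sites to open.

Open {F-β, F-γ, F-δ}: assign each demand point to its cheapest open site.
  S1→F-γ 7×5=35, S2→F-β 11×7=77, S3→F-γ 5×7=35, S4→F-γ 12×4=48, S5→F-δ 16×4=64, S6→F-β 20×2=40, S7→F-δ 14×5=70
  bandwidth cost 369, fixed 51 → total 420.
Compare {F-α, F-β, F-γ, F-δ}: bandwidth cost 369 + fixed 67 = 436.
Compare {F-α, F-γ, F-δ}: bandwidth cost 409 + fixed 56 = 465.
Compare {F-α, F-β, F-γ}: bandwidth cost 415 + fixed 53 = 468.
All other subsets cost ≥ 436. Minimum total cost: 420.

420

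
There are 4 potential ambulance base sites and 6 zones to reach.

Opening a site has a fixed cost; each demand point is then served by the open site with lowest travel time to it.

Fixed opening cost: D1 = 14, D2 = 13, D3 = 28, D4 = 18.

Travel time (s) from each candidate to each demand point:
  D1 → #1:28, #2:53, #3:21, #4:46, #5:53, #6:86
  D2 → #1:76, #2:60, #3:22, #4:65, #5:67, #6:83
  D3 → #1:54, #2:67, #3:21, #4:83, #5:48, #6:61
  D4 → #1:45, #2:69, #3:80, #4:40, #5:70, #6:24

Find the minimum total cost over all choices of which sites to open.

251

Open {D1, D4}: assign each demand point to its cheapest open site.
  #1→D1 28, #2→D1 53, #3→D1 21, #4→D4 40, #5→D1 53, #6→D4 24
  travel time 219, fixed 32 → total 251.
Compare {D1, D2, D4}: travel time 219 + fixed 45 = 264.
Compare {D1, D3, D4}: travel time 214 + fixed 60 = 274.
Compare {D1, D2, D3, D4}: travel time 214 + fixed 73 = 287.
All other subsets cost ≥ 264. Minimum total cost: 251.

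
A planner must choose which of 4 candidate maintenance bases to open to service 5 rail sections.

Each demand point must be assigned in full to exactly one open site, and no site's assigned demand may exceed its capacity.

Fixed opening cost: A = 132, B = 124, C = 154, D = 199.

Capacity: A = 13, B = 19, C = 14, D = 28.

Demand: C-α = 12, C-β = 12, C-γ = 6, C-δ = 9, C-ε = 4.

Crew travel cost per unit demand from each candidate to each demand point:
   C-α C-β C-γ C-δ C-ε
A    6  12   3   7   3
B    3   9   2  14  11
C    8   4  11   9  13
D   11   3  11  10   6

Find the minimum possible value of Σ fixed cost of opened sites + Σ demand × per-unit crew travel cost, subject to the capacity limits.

Open {B, D}; cheapest assignment that respects the capacities:
  B (cap 19, load 18): C-α, C-γ — cost 12×3 + 6×2 = 48
  D (cap 28, load 25): C-β, C-δ, C-ε — cost 12×3 + 9×10 + 4×6 = 150
  Shipping 198, fixed 323 → total 521.
  Any other capacity-feasible assignment to {B, D} ships for at least 198.
Compare {A, B, C}: its best feasible assignment gives total 581.
Compare {A, B, D}: its best feasible assignment gives total 614.
Every other set of open sites that can feasibly serve all demand totals ≥ 581 even under its best assignment. Minimum: 521.

521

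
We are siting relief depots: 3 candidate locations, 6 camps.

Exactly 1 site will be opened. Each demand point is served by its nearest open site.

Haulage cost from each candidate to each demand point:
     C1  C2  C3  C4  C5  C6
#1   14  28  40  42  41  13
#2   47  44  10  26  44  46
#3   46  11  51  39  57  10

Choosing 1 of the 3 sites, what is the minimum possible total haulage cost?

Open {#1}.
  C1→#1 14, C2→#1 28, C3→#1 40, C4→#1 42, C5→#1 41, C6→#1 13  ⇒ total 178.
Compare {#3}: total 214.
Compare {#2}: total 217.

178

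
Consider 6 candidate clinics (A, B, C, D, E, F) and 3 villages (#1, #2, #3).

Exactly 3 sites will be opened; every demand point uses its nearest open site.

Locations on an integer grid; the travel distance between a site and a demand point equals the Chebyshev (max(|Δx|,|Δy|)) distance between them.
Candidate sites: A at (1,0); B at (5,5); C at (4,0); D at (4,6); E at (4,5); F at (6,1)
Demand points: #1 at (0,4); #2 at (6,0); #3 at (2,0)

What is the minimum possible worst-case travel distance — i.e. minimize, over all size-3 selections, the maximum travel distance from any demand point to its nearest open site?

4

Open {A, B, C}.
  Farthest demand point is #1 at travel distance 4 (to A); all others are ≤ 4.
With {A, B, F} the worst case is 4.
With {A, C, D} the worst case is 4.
No size-3 selection achieves below 4.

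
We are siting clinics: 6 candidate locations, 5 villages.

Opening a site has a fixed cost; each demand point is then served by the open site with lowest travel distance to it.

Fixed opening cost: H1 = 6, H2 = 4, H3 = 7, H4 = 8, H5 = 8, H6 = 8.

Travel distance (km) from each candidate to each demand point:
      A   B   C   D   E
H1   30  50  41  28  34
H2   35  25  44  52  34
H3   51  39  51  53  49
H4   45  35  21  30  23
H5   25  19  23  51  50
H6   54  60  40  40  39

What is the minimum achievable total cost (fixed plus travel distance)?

134

Open {H4, H5}: assign each demand point to its cheapest open site.
  A→H5 25, B→H5 19, C→H4 21, D→H4 30, E→H4 23
  travel distance 118, fixed 16 → total 134.
Compare {H1, H4, H5}: travel distance 116 + fixed 22 = 138.
Compare {H2, H4, H5}: travel distance 118 + fixed 20 = 138.
Compare {H3, H4, H5}: travel distance 118 + fixed 23 = 141.
All other subsets cost ≥ 138. Minimum total cost: 134.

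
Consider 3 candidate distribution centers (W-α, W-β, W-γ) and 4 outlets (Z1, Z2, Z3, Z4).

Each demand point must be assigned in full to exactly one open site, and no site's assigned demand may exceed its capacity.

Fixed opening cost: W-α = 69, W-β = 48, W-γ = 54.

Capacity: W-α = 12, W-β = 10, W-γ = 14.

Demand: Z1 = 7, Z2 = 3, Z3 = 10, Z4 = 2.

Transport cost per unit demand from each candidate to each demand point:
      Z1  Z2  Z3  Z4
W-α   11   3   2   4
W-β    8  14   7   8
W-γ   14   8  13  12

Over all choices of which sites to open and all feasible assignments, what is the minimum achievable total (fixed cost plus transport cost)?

Open {W-α, W-β}; cheapest assignment that respects the capacities:
  W-α (cap 12, load 12): Z3, Z4 — cost 10×2 + 2×4 = 28
  W-β (cap 10, load 10): Z1, Z2 — cost 7×8 + 3×14 = 98
  Shipping 126, fixed 117 → total 243.
  Any other capacity-feasible assignment to {W-α, W-β} ships for at least 126.
Compare {W-α, W-γ}: its best feasible assignment gives total 273.
Compare {W-α, W-β, W-γ}: its best feasible assignment gives total 279.
Every other set of open sites that can feasibly serve all demand totals ≥ 273 even under its best assignment. Minimum: 243.

243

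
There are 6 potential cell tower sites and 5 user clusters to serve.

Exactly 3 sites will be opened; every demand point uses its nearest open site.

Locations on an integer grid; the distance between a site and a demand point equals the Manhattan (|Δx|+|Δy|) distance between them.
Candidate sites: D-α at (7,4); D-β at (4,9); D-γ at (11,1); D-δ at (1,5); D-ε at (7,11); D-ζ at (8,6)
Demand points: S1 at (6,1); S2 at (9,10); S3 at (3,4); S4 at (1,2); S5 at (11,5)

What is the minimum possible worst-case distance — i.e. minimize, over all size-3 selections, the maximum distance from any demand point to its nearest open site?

Open {D-α, D-δ, D-ε}.
  Farthest demand point is S5 at distance 5 (to D-α); all others are ≤ 5.
With {D-α, D-δ, D-ζ} the worst case is 5.
With {D-γ, D-δ, D-ε} the worst case is 5.
No size-3 selection achieves below 5.

5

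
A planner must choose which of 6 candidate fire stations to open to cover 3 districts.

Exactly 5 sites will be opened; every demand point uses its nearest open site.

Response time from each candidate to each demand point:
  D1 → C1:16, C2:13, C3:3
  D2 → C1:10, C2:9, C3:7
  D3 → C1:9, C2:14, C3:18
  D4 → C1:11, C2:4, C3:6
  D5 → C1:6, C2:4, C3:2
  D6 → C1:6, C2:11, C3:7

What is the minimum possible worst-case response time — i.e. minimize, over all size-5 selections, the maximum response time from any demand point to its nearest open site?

Open {D1, D2, D3, D4, D5}.
  Farthest demand point is C1 at response time 6 (to D5); all others are ≤ 6.
With {D1, D2, D3, D4, D6} the worst case is 6.
With {D1, D2, D3, D5, D6} the worst case is 6.
No size-5 selection achieves below 6.

6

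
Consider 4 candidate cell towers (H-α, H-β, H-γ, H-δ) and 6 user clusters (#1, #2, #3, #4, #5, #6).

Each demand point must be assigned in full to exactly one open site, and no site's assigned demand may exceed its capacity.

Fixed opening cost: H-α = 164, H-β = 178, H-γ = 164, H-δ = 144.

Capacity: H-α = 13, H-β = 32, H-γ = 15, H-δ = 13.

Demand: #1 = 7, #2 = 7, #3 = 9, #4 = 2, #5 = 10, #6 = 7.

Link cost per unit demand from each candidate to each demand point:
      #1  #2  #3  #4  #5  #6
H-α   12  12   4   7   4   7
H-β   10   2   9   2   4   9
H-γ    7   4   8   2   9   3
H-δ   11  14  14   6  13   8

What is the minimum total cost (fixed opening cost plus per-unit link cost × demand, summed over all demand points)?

Open {H-β, H-γ}; cheapest assignment that respects the capacities:
  H-β (cap 32, load 28): #2, #3, #4, #5 — cost 7×2 + 9×9 + 2×2 + 10×4 = 139
  H-γ (cap 15, load 14): #1, #6 — cost 7×7 + 7×3 = 70
  Shipping 209, fixed 342 → total 551.
  Any other capacity-feasible assignment to {H-β, H-γ} ships for at least 209.
Compare {H-α, H-β}: its best feasible assignment gives total 579.
Compare {H-β, H-δ}: its best feasible assignment gives total 647.
Every other set of open sites that can feasibly serve all demand totals ≥ 579 even under its best assignment. Minimum: 551.

551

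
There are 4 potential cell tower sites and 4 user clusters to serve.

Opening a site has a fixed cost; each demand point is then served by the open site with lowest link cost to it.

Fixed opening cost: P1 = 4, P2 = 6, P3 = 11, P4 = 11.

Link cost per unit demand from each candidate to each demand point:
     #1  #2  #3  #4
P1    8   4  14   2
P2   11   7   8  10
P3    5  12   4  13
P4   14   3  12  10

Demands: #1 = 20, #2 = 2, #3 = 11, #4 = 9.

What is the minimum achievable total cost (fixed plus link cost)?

185

Open {P1, P3}: assign each demand point to its cheapest open site.
  #1→P3 20×5=100, #2→P1 2×4=8, #3→P3 11×4=44, #4→P1 9×2=18
  link cost 170, fixed 15 → total 185.
Compare {P1, P2, P3}: link cost 170 + fixed 21 = 191.
Compare {P1, P3, P4}: link cost 168 + fixed 26 = 194.
Compare {P1, P2, P3, P4}: link cost 168 + fixed 32 = 200.
All other subsets cost ≥ 191. Minimum total cost: 185.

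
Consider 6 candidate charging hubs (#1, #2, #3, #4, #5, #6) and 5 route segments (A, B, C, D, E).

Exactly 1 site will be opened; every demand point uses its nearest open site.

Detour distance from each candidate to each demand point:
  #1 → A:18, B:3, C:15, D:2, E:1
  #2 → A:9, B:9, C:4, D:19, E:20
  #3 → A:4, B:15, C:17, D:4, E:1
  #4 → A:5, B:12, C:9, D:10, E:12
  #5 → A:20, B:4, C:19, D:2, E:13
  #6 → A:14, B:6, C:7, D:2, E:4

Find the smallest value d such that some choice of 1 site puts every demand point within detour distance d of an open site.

Open {#4}.
  Farthest demand point is B at detour distance 12 (to #4); all others are ≤ 12.
With {#6} the worst case is 14.
With {#3} the worst case is 17.
No size-1 selection achieves below 12.

12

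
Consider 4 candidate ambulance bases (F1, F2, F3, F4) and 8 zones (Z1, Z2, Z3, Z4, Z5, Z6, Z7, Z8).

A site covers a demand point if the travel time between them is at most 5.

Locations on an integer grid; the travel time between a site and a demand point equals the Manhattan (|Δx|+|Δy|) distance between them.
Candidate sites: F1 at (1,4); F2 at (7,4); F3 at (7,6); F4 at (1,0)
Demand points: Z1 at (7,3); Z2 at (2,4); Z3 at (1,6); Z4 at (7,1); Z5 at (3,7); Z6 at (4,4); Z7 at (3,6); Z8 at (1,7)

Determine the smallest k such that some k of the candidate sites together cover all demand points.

2

Coverage sets (demand points within 5 of each site):
  F1: {Z2, Z3, Z5, Z6, Z7, Z8}
  F2: {Z1, Z2, Z4, Z6}
  F3: {Z1, Z4, Z5, Z6, Z7}
  F4: {Z2}
No single site covers all 8 demand points.
But {F1, F2} covers everything, so the minimum is 2.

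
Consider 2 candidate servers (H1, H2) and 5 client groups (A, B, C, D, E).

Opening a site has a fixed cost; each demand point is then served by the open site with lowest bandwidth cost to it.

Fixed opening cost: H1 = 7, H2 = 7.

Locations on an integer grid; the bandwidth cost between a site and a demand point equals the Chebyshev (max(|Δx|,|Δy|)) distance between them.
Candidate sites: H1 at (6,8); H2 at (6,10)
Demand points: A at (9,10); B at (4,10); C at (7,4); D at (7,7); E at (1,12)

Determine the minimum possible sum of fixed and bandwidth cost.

Open {H1}: assign each demand point to its cheapest open site.
  A→H1 3, B→H1 2, C→H1 4, D→H1 1, E→H1 5
  bandwidth cost 15, fixed 7 → total 22.
Compare {H2}: bandwidth cost 19 + fixed 7 = 26.
Compare {H1, H2}: bandwidth cost 15 + fixed 14 = 29.

22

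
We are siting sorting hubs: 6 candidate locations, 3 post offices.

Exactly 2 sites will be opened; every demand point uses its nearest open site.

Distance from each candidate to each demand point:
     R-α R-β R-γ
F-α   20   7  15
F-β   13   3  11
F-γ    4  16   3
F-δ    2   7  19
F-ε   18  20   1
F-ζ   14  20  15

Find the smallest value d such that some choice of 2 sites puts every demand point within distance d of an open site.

4

Open {F-β, F-γ}.
  Farthest demand point is R-α at distance 4 (to F-γ); all others are ≤ 4.
With {F-α, F-γ} the worst case is 7.
With {F-γ, F-δ} the worst case is 7.
No size-2 selection achieves below 4.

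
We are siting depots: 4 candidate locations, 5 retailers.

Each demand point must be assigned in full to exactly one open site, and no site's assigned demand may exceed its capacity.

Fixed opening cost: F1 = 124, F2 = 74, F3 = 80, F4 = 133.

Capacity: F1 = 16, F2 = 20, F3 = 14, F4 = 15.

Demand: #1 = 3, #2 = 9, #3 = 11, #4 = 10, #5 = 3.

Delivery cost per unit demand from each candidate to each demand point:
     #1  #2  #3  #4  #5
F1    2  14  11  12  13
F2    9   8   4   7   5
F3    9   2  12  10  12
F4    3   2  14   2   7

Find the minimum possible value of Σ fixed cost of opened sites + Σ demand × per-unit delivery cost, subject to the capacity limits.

393

Open {F2, F3, F4}; cheapest assignment that respects the capacities:
  F2 (cap 20, load 14): #3, #5 — cost 11×4 + 3×5 = 59
  F3 (cap 14, load 9): #2 — cost 9×2 = 18
  F4 (cap 15, load 13): #1, #4 — cost 3×3 + 10×2 = 29
  Shipping 106, fixed 287 → total 393.
  Any other capacity-feasible assignment to {F2, F3, F4} ships for at least 106.
Compare {F1, F2}: its best feasible assignment gives total 479.
Compare {F1, F2, F3}: its best feasible assignment gives total 481.
Every other set of open sites that can feasibly serve all demand totals ≥ 479 even under its best assignment. Minimum: 393.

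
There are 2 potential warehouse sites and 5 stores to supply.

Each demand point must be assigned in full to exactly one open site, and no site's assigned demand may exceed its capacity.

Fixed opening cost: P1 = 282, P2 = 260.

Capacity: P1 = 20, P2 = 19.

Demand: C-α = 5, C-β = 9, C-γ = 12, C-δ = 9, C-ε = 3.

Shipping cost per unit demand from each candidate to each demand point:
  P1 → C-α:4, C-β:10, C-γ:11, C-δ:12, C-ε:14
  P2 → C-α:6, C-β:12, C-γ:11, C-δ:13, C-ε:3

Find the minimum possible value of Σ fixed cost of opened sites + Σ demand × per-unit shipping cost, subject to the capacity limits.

Open {P1, P2}; cheapest assignment that respects the capacities:
  P1 (cap 20, load 20): C-α, C-γ, C-ε — cost 5×4 + 12×11 + 3×14 = 194
  P2 (cap 19, load 18): C-β, C-δ — cost 9×12 + 9×13 = 225
  Shipping 419, fixed 542 → total 961.
  Any other capacity-feasible assignment to {P1, P2} ships for at least 419.
Total demand is 38 and no other set of sites has combined capacity ≥ 38, so {P1, P2} is the only feasible choice of open sites. Minimum: 961.

961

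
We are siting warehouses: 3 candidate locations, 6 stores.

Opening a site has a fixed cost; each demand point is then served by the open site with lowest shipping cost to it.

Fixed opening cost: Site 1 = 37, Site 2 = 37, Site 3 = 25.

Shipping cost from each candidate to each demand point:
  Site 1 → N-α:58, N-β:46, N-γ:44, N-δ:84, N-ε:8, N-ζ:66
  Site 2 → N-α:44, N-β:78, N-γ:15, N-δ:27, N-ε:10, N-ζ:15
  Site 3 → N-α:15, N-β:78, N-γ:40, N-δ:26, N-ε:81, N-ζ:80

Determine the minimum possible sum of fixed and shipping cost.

221

Open {Site 2, Site 3}: assign each demand point to its cheapest open site.
  N-α→Site 3 15, N-β→Site 2 78, N-γ→Site 2 15, N-δ→Site 3 26, N-ε→Site 2 10, N-ζ→Site 2 15
  shipping cost 159, fixed 62 → total 221.
Compare {Site 1, Site 2, Site 3}: shipping cost 125 + fixed 99 = 224.
Compare {Site 2}: shipping cost 189 + fixed 37 = 226.
Compare {Site 1, Site 2}: shipping cost 155 + fixed 74 = 229.
All other subsets cost ≥ 224. Minimum total cost: 221.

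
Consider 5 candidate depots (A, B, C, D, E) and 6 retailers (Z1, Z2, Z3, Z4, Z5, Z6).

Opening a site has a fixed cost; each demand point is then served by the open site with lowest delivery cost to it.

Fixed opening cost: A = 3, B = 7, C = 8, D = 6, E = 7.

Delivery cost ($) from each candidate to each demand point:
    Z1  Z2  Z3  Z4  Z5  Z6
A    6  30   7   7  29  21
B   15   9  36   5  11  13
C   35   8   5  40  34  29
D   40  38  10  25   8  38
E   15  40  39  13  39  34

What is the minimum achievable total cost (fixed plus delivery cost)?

61

Open {A, B}: assign each demand point to its cheapest open site.
  Z1→A 6, Z2→B 9, Z3→A 7, Z4→B 5, Z5→B 11, Z6→B 13
  delivery cost 51, fixed 10 → total 61.
Compare {A, B, D}: delivery cost 48 + fixed 16 = 64.
Compare {A, B, C}: delivery cost 48 + fixed 18 = 66.
Compare {A, B, E}: delivery cost 51 + fixed 17 = 68.
All other subsets cost ≥ 64. Minimum total cost: 61.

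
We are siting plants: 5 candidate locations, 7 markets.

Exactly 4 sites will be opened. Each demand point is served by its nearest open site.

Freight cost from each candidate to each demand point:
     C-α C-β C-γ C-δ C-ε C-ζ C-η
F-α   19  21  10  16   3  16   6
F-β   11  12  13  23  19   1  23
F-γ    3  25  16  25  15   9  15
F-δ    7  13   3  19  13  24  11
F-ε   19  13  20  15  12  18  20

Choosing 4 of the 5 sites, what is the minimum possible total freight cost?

44

Open {F-α, F-β, F-γ, F-δ}.
  C-α→F-γ 3, C-β→F-β 12, C-γ→F-δ 3, C-δ→F-α 16, C-ε→F-α 3, C-ζ→F-β 1, C-η→F-α 6  ⇒ total 44.
Compare {F-α, F-β, F-δ, F-ε}: total 47.
Compare {F-α, F-β, F-γ, F-ε}: total 50.
No size-4 selection does better; minimum is 44.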